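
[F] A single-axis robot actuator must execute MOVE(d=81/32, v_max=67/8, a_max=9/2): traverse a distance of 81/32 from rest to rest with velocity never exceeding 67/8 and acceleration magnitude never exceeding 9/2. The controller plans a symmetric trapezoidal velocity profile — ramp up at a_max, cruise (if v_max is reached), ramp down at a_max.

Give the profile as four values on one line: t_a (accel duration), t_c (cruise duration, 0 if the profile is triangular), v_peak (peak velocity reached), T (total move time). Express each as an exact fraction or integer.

t_a=3/4 t_c=0 v_peak=27/8 T=3/2

v_max²/a_max = (67/8)²/(9/2) = 4489/288
81/32 < 4489/288 so t_c = 0
v_peak = √(81/32·9/2) = √(729/64) = 27/8
t_a = (27/8)/(9/2) = 3/4; t_c = 0
T = 2·3/4 = 3/2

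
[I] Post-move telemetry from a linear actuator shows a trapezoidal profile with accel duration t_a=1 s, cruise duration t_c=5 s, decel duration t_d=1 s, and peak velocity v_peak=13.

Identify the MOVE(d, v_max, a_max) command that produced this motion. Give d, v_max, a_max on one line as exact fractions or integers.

d=78 v_max=13 a_max=13

a_max = 13/1 = 13
d_a = ½·13·1 = 13/2; d_c = 13·5 = 65
d = 2·13/2 + 65 = 78
t_c = 5 > 0 → v_max = v_peak = 13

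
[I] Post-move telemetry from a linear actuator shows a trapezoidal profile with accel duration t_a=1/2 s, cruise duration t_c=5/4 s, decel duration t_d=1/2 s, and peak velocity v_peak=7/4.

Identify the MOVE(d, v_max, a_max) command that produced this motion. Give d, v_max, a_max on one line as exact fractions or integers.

a_max = (7/4)/(1/2) = 7/2
d_a = ½·7/4·1/2 = 7/16; d_c = 7/4·5/4 = 35/16
d = 2·7/16 + 35/16 = 49/16
t_c = 5/4 > 0 so v_max = 7/4

d=49/16 v_max=7/4 a_max=7/2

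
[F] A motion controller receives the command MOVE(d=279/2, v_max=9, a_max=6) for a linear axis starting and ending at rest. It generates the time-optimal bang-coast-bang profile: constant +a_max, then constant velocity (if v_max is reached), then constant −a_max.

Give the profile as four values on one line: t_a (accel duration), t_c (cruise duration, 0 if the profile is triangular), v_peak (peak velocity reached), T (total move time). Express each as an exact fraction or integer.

t_a=3/2 t_c=14 v_peak=9 T=17

vₘ²/aₘ = 9²/6 = 27/2
279/2 ≥ 27/2 ⇒ cruise phase
t_a = 9/6 = 3/2; v_peak = 9
d_cruise = 279/2 − 27/2 = 126; t_c = 126/9 = 14
T = 2·3/2 + 14 = 17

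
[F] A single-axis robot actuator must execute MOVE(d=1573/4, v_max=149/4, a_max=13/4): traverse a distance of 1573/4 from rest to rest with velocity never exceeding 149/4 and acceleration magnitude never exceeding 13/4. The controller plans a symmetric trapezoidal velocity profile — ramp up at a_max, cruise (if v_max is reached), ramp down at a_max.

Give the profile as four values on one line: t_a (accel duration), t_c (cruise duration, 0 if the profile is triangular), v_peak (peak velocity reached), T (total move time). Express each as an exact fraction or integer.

t_a=11 t_c=0 v_peak=143/4 T=22

vₘ²/aₘ = (149/4)²/(13/4) = 22201/52
1573/4 < 22201/52 → triangular
v_peak = √(1573/4·13/4) = √(20449/16) = 143/4
t_a = (143/4)/(13/4) = 11; t_c = 0
T = 2·11 = 22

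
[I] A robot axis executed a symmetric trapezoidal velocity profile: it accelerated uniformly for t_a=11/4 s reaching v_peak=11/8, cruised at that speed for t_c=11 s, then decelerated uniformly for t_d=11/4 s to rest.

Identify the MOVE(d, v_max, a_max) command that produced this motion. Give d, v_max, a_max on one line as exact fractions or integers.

a_max = (11/8)/(11/4) = 1/2
d_a = ½·11/8·11/4 = 121/64; d_c = 11/8·11 = 121/8
d = 2·121/64 + 121/8 = 605/32
t_c = 11 > 0 → v_max = v_peak = 11/8

d=605/32 v_max=11/8 a_max=1/2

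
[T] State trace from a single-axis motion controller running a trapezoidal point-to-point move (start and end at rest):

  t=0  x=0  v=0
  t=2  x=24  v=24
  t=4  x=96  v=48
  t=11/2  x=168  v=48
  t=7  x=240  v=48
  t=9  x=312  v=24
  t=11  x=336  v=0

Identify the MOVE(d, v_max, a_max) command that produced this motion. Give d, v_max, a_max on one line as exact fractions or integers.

d=336 v_max=48 a_max=12

final state: t=11, x=336, v=0 → d = 336
a_max = (24−0)/(2−0) = 12
max v = 48 over t∈[4,7] → v_max = 48
check: 48·(4+3) = 336 ✓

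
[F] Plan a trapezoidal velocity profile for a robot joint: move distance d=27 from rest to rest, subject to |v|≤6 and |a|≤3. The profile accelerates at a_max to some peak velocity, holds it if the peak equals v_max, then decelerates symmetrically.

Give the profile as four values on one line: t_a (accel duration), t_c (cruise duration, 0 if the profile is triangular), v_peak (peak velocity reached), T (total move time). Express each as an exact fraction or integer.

t_a=2 t_c=5/2 v_peak=6 T=13/2

vₘ²/aₘ = 6²/3 = 12
27 ≥ 12 → trapezoidal
t_a = 6/3 = 2; v_peak = 6
d_cruise = 27 − 12 = 15; t_c = 15/6 = 5/2
T = 2·2 + 5/2 = 13/2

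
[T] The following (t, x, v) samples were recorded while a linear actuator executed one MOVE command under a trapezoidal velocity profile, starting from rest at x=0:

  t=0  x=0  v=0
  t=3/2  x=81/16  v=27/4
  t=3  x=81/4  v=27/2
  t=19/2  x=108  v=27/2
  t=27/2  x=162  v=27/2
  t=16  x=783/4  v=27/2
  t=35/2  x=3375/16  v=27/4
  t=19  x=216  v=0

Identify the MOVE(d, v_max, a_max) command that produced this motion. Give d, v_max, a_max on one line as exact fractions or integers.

d=216 v_max=27/2 a_max=9/2

final state: t=19, x=216, v=0 → d = 216
a_max = (27/4−0)/(3/2−0) = 9/2
max v = 27/2 over t∈[3,16] → v_max = 27/2
check: 27/2·(3+13) = 216 ✓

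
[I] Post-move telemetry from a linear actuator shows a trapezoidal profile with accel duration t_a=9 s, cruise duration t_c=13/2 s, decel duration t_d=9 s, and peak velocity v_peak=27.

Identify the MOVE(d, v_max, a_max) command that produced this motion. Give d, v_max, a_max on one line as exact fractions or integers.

d=837/2 v_max=27 a_max=3

a_max = 27/9 = 3
d_a = ½·27·9 = 243/2; d_c = 27·13/2 = 351/2
d = 2·243/2 + 351/2 = 837/2
t_c = 13/2 > 0 so v_max = 27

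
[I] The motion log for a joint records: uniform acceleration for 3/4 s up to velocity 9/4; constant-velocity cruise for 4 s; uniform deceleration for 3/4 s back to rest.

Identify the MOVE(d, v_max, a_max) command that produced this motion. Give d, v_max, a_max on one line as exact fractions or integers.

d=171/16 v_max=9/4 a_max=3

a_max = (9/4)/(3/4) = 3
d_a = ½·9/4·3/4 = 27/32; d_c = 9/4·4 = 9
d = 2·27/32 + 9 = 171/16
t_c = 4 > 0 so v_max = 9/4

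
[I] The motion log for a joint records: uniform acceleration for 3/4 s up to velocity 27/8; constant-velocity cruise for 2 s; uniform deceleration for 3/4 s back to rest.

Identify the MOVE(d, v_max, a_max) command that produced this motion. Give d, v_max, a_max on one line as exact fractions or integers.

d=297/32 v_max=27/8 a_max=9/2

a_max = (27/8)/(3/4) = 9/2
d_a = ½·27/8·3/4 = 81/64; d_c = 27/8·2 = 27/4
d = 2·81/64 + 27/4 = 297/32
t_c = 2 > 0 ⇒ limit active, v_max = 27/8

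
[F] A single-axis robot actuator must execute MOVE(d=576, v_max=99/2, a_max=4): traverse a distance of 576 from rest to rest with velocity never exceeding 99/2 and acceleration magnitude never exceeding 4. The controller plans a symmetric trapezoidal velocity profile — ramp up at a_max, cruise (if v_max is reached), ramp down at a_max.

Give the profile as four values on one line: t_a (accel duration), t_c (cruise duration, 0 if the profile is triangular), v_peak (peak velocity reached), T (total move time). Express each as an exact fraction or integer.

t_a=12 t_c=0 v_peak=48 T=24

v_max²/a_max = (99/2)²/4 = 9801/16
576 < 9801/16 → triangular
v_peak = √(576·4) = √2304 = 48
t_a = 48/4 = 12; t_c = 0
T = 2·12 = 24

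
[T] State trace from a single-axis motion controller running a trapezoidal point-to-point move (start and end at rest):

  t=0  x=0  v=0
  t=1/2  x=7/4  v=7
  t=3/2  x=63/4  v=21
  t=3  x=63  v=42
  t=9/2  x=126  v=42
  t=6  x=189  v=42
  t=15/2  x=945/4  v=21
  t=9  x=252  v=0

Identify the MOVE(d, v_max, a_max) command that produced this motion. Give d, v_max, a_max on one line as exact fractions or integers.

d=252 v_max=42 a_max=14

final state: t=9, x=252, v=0 → d = 252
a_max = (7−0)/(1/2−0) = 14
max v = 42 over t∈[3,6] → v_max = 42
check: 42·(3+3) = 252 ✓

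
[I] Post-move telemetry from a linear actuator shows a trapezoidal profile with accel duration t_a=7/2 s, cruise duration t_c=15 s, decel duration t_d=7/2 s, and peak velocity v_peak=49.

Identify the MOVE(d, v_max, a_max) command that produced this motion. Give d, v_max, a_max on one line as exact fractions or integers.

d=1813/2 v_max=49 a_max=14

a_max = 49/(7/2) = 14
d_a = ½·49·7/2 = 343/4; d_c = 49·15 = 735
d = 2·343/4 + 735 = 1813/2
t_c = 15 > 0 → v_max = v_peak = 49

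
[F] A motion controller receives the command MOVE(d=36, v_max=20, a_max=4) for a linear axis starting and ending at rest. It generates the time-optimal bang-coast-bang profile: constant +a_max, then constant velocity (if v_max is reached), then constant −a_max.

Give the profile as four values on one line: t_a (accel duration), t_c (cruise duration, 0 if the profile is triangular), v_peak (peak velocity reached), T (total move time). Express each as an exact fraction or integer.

v_max²/a_max = 20²/4 = 100
36 < 100 so t_c = 0
v_peak = √(36·4) = √144 = 12
t_a = 12/4 = 3; t_c = 0
T = 2·3 = 6

t_a=3 t_c=0 v_peak=12 T=6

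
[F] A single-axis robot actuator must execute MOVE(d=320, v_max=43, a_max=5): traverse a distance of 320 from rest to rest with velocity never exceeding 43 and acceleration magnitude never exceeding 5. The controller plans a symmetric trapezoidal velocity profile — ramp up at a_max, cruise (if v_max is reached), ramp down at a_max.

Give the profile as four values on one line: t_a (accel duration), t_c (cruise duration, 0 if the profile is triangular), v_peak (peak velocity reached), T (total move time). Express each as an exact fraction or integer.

t_a=8 t_c=0 v_peak=40 T=16

vₘ²/aₘ = 43²/5 = 1849/5
320 < 1849/5 so t_c = 0
v_peak = √(320·5) = √1600 = 40
t_a = 40/5 = 8; t_c = 0
T = 2·8 = 16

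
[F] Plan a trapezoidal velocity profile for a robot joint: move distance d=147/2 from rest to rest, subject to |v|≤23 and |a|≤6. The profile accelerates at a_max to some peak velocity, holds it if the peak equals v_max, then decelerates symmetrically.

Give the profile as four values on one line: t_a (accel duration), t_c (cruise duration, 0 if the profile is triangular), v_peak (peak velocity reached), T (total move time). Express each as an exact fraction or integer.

t_a=7/2 t_c=0 v_peak=21 T=7

vₘ²/aₘ = 23²/6 = 529/6
147/2 < 529/6 ⇒ no cruise
v_peak = √(147/2·6) = √441 = 21
t_a = 21/6 = 7/2; t_c = 0
T = 2·7/2 = 7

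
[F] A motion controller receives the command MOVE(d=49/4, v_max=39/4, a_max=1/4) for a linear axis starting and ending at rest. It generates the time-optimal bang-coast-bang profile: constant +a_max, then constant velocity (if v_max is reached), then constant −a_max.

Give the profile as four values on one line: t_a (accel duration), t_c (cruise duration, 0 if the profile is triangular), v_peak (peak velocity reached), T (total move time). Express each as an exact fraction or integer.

t_a=7 t_c=0 v_peak=7/4 T=14

(v_max)²/a_max = (39/4)²/(1/4) = 1521/4
49/4 < 1521/4 so t_c = 0
v_peak = √(49/4·1/4) = √(49/16) = 7/4
t_a = (7/4)/(1/4) = 7; t_c = 0
T = 2·7 = 14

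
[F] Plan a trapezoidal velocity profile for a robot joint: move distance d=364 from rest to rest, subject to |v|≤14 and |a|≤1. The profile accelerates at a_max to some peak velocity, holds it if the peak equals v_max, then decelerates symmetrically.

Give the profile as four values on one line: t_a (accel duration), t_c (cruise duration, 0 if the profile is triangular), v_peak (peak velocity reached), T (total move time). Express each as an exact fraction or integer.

v_max²/a_max = 14²/1 = 196
364 ≥ 196 ⇒ cruise phase
t_a = 14/1 = 14; v_peak = 14
d_cruise = 364 − 196 = 168; t_c = 168/14 = 12
T = 2·14 + 12 = 40

t_a=14 t_c=12 v_peak=14 T=40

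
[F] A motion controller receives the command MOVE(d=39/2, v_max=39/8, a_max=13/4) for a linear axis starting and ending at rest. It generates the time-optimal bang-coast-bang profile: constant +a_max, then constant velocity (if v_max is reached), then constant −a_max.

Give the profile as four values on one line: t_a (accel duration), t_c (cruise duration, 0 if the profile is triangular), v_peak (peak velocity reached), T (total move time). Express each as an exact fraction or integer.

v_max²/a_max = (39/8)²/(13/4) = 117/16
39/2 ≥ 117/16 ⇒ cruise phase
t_a = (39/8)/(13/4) = 3/2; v_peak = 39/8
d_cruise = 39/2 − 117/16 = 195/16; t_c = (195/16)/(39/8) = 5/2
T = 2·3/2 + 5/2 = 11/2

t_a=3/2 t_c=5/2 v_peak=39/8 T=11/2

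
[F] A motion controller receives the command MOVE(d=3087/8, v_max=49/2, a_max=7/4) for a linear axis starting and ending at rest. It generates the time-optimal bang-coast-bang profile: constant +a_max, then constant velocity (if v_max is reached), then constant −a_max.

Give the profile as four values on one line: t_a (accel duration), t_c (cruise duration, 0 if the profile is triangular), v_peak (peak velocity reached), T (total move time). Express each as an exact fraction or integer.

t_a=14 t_c=7/4 v_peak=49/2 T=119/4

v_max²/a_max = (49/2)²/(7/4) = 343
3087/8 ≥ 343 so v_max reached
t_a = (49/2)/(7/4) = 14; v_peak = 49/2
d_cruise = 3087/8 − 343 = 343/8; t_c = (343/8)/(49/2) = 7/4
T = 2·14 + 7/4 = 119/4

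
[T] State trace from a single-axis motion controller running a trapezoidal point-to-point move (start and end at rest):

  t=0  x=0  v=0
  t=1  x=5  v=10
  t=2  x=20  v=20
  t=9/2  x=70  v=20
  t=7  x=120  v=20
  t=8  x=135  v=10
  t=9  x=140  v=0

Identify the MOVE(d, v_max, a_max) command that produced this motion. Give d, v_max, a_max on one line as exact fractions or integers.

d=140 v_max=20 a_max=10

final state: t=9, x=140, v=0 → d = 140
a_max = (10−0)/(1−0) = 10
max v = 20 over t∈[2,7] → v_max = 20
check: 20·(2+5) = 140 ✓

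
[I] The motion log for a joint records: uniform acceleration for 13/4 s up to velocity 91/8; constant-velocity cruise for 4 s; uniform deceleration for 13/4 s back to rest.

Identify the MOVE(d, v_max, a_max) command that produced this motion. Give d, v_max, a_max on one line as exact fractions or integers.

d=2639/32 v_max=91/8 a_max=7/2

a_max = (91/8)/(13/4) = 7/2
d_a = ½·91/8·13/4 = 1183/64; d_c = 91/8·4 = 91/2
d = 2·1183/64 + 91/2 = 2639/32
t_c = 4 > 0 ⇒ limit active, v_max = 91/8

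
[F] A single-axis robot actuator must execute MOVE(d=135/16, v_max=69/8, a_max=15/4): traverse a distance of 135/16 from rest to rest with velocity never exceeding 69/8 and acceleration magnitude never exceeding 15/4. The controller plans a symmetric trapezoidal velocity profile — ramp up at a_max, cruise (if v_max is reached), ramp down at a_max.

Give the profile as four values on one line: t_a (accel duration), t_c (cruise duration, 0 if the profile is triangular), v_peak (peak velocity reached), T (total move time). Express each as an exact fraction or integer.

t_a=3/2 t_c=0 v_peak=45/8 T=3

(v_max)²/a_max = (69/8)²/(15/4) = 1587/80
135/16 < 1587/80 ⇒ no cruise
v_peak = √(135/16·15/4) = √(2025/64) = 45/8
t_a = (45/8)/(15/4) = 3/2; t_c = 0
T = 2·3/2 = 3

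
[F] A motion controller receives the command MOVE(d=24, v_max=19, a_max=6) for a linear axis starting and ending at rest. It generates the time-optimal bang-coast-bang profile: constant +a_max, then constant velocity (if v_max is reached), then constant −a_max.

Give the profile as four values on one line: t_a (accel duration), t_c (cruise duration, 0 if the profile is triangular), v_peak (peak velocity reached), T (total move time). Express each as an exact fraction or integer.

t_a=2 t_c=0 v_peak=12 T=4

(v_max)²/a_max = 19²/6 = 361/6
24 < 361/6 so t_c = 0
v_peak = √(24·6) = √144 = 12
t_a = 12/6 = 2; t_c = 0
T = 2·2 = 4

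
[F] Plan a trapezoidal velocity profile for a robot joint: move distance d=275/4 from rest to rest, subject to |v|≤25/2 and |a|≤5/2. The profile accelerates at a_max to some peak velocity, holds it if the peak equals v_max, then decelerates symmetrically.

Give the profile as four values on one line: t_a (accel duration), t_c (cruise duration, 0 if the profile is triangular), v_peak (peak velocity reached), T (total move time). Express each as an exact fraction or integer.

t_a=5 t_c=1/2 v_peak=25/2 T=21/2

v_max²/a_max = (25/2)²/(5/2) = 125/2
275/4 ≥ 125/2 ⇒ cruise phase
t_a = (25/2)/(5/2) = 5; v_peak = 25/2
d_cruise = 275/4 − 125/2 = 25/4; t_c = (25/4)/(25/2) = 1/2
T = 2·5 + 1/2 = 21/2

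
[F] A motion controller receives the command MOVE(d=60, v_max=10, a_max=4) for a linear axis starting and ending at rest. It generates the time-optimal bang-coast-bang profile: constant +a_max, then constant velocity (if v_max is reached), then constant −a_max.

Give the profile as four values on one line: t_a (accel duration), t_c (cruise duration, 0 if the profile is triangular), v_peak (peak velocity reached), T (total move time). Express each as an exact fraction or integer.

(v_max)²/a_max = 10²/4 = 25
60 ≥ 25 ⇒ cruise phase
t_a = 10/4 = 5/2; v_peak = 10
d_cruise = 60 − 25 = 35; t_c = 35/10 = 7/2
T = 2·5/2 + 7/2 = 17/2

t_a=5/2 t_c=7/2 v_peak=10 T=17/2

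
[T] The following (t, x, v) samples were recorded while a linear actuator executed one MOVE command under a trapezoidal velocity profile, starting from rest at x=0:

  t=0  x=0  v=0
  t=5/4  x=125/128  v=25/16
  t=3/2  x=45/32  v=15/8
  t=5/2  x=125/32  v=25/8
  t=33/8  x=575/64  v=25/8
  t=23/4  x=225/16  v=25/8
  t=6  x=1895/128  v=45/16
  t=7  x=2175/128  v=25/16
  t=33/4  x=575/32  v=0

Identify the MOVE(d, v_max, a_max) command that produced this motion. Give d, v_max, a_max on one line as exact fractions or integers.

final state: t=33/4, x=575/32, v=0 → d = 575/32
a_max = (25/16−0)/(5/4−0) = 5/4
max v = 25/8 over t∈[5/2,23/4] → v_max = 25/8
check: 25/8·(5/2+13/4) = 575/32 ✓

d=575/32 v_max=25/8 a_max=5/4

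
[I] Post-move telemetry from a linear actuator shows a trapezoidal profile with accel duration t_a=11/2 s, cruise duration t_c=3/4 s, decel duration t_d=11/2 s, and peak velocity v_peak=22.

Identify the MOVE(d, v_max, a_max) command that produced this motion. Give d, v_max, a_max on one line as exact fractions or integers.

a_max = 22/(11/2) = 4
d_a = ½·22·11/2 = 121/2; d_c = 22·3/4 = 33/2
d = 2·121/2 + 33/2 = 275/2
t_c = 3/4 > 0 ⇒ limit active, v_max = 22

d=275/2 v_max=22 a_max=4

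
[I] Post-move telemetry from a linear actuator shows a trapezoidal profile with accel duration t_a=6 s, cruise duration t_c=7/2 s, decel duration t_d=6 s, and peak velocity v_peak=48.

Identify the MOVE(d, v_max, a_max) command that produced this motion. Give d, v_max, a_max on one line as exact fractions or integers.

d=456 v_max=48 a_max=8

a_max = 48/6 = 8
d_a = ½·48·6 = 144; d_c = 48·7/2 = 168
d = 2·144 + 168 = 456
t_c = 7/2 > 0 so v_max = 48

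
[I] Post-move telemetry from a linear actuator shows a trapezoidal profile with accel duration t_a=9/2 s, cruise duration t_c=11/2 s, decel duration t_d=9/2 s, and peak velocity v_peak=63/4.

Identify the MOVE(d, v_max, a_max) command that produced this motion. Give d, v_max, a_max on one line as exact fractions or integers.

d=315/2 v_max=63/4 a_max=7/2

a_max = (63/4)/(9/2) = 7/2
d_a = ½·63/4·9/2 = 567/16; d_c = 63/4·11/2 = 693/8
d = 2·567/16 + 693/8 = 315/2
t_c = 11/2 > 0 so v_max = 63/4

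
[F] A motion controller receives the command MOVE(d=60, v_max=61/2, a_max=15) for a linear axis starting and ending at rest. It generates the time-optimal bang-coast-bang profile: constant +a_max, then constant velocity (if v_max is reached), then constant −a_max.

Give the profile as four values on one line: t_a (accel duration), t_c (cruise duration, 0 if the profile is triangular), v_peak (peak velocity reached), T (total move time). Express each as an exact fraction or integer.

(v_max)²/a_max = (61/2)²/15 = 3721/60
60 < 3721/60 → triangular
v_peak = √(60·15) = √900 = 30
t_a = 30/15 = 2; t_c = 0
T = 2·2 = 4

t_a=2 t_c=0 v_peak=30 T=4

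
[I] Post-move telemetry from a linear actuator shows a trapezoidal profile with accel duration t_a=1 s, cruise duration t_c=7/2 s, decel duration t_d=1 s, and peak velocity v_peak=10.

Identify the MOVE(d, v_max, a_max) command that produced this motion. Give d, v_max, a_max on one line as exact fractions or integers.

a_max = 10/1 = 10
d_a = ½·10·1 = 5; d_c = 10·7/2 = 35
d = 2·5 + 35 = 45
t_c = 7/2 > 0 so v_max = 10

d=45 v_max=10 a_max=10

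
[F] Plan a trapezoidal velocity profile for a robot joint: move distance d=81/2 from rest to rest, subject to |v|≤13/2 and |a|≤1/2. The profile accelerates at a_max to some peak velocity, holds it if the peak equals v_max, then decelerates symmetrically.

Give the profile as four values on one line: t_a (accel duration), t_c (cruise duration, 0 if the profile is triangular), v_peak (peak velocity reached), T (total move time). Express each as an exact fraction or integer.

v_max²/a_max = (13/2)²/(1/2) = 169/2
81/2 < 169/2 → triangular
v_peak = √(81/2·1/2) = √(81/4) = 9/2
t_a = (9/2)/(1/2) = 9; t_c = 0
T = 2·9 = 18

t_a=9 t_c=0 v_peak=9/2 T=18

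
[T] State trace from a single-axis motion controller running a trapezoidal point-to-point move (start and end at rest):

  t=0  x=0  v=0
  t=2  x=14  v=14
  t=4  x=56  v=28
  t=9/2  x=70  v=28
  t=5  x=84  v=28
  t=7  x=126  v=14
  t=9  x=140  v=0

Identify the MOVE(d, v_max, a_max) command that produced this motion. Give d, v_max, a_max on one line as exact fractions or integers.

final state: t=9, x=140, v=0 → d = 140
a_max = (14−0)/(2−0) = 7
max v = 28 over t∈[4,5] → v_max = 28
check: 28·(4+1) = 140 ✓

d=140 v_max=28 a_max=7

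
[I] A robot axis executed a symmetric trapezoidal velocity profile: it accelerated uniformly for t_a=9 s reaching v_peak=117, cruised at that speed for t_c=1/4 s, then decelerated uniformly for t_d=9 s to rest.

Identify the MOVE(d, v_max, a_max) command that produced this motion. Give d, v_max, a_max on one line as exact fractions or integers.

d=4329/4 v_max=117 a_max=13

a_max = 117/9 = 13
d_a = ½·117·9 = 1053/2; d_c = 117·1/4 = 117/4
d = 2·1053/2 + 117/4 = 4329/4
t_c = 1/4 > 0 ⇒ limit active, v_max = 117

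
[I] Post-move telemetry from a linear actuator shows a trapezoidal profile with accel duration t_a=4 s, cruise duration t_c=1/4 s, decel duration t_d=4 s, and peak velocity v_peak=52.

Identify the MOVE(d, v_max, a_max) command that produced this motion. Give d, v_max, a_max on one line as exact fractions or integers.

d=221 v_max=52 a_max=13

a_max = 52/4 = 13
d_a = ½·52·4 = 104; d_c = 52·1/4 = 13
d = 2·104 + 13 = 221
t_c = 1/4 > 0 so v_max = 52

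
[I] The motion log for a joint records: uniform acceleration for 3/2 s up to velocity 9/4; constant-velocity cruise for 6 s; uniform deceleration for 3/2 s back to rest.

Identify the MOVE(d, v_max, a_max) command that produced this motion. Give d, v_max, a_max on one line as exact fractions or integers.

d=135/8 v_max=9/4 a_max=3/2

a_max = (9/4)/(3/2) = 3/2
d_a = ½·9/4·3/2 = 27/16; d_c = 9/4·6 = 27/2
d = 2·27/16 + 27/2 = 135/8
t_c = 6 > 0 ⇒ limit active, v_max = 9/4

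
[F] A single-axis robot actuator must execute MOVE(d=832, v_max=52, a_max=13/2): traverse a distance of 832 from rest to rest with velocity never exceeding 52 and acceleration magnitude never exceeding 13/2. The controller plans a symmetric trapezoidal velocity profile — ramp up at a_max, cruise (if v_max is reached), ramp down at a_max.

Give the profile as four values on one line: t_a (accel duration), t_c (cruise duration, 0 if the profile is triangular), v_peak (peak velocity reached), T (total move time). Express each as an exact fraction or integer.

v_max²/a_max = 52²/(13/2) = 416
832 ≥ 416 so v_max reached
t_a = 52/(13/2) = 8; v_peak = 52
d_cruise = 832 − 416 = 416; t_c = 416/52 = 8
T = 2·8 + 8 = 24

t_a=8 t_c=8 v_peak=52 T=24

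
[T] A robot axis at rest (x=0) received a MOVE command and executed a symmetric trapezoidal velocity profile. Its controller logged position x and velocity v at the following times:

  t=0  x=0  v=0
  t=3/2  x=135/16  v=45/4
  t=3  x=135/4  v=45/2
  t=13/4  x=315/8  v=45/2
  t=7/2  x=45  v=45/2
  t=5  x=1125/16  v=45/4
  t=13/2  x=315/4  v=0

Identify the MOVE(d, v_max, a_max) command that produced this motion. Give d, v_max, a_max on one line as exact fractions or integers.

final state: t=13/2, x=315/4, v=0 → d = 315/4
a_max = (45/4−0)/(3/2−0) = 15/2
max v = 45/2 over t∈[3,7/2] → v_max = 45/2
check: 45/2·(3+1/2) = 315/4 ✓

d=315/4 v_max=45/2 a_max=15/2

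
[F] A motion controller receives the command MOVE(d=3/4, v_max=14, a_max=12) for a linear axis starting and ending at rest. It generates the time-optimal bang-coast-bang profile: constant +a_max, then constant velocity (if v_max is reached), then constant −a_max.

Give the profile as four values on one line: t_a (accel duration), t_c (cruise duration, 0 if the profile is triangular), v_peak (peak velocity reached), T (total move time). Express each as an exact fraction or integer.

vₘ²/aₘ = 14²/12 = 49/3
3/4 < 49/3 so t_c = 0
v_peak = √(3/4·12) = √9 = 3
t_a = 3/12 = 1/4; t_c = 0
T = 2·1/4 = 1/2

t_a=1/4 t_c=0 v_peak=3 T=1/2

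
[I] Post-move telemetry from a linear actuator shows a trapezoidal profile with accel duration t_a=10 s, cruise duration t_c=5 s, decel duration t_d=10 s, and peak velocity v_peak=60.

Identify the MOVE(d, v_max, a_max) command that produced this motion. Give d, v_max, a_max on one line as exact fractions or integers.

d=900 v_max=60 a_max=6

a_max = 60/10 = 6
d_a = ½·60·10 = 300; d_c = 60·5 = 300
d = 2·300 + 300 = 900
t_c = 5 > 0 → v_max = v_peak = 60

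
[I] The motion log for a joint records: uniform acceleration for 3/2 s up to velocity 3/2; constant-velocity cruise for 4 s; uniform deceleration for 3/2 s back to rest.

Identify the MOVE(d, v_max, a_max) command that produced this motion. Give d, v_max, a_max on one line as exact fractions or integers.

a_max = (3/2)/(3/2) = 1
d_a = ½·3/2·3/2 = 9/8; d_c = 3/2·4 = 6
d = 2·9/8 + 6 = 33/4
t_c = 4 > 0 → v_max = v_peak = 3/2

d=33/4 v_max=3/2 a_max=1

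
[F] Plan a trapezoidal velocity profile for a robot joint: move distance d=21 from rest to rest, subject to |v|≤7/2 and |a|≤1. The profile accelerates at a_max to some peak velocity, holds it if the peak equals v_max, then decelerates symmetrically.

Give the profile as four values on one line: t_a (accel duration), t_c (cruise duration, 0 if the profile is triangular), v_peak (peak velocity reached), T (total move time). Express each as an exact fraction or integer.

vₘ²/aₘ = (7/2)²/1 = 49/4
21 ≥ 49/4 → trapezoidal
t_a = (7/2)/1 = 7/2; v_peak = 7/2
d_cruise = 21 − 49/4 = 35/4; t_c = (35/4)/(7/2) = 5/2
T = 2·7/2 + 5/2 = 19/2

t_a=7/2 t_c=5/2 v_peak=7/2 T=19/2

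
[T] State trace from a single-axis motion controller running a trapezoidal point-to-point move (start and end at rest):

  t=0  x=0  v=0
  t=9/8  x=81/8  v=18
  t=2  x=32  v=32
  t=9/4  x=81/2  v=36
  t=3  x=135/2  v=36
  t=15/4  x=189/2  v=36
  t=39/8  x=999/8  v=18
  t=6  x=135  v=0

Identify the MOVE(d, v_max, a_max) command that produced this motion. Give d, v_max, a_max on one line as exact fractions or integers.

d=135 v_max=36 a_max=16

final state: t=6, x=135, v=0 → d = 135
a_max = (18−0)/(9/8−0) = 16
max v = 36 over t∈[9/4,15/4] → v_max = 36
check: 36·(9/4+3/2) = 135 ✓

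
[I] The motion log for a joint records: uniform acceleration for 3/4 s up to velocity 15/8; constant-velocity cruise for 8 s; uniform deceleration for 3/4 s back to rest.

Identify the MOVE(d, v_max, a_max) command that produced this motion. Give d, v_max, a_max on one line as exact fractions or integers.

d=525/32 v_max=15/8 a_max=5/2

a_max = (15/8)/(3/4) = 5/2
d_a = ½·15/8·3/4 = 45/64; d_c = 15/8·8 = 15
d = 2·45/64 + 15 = 525/32
t_c = 8 > 0 ⇒ limit active, v_max = 15/8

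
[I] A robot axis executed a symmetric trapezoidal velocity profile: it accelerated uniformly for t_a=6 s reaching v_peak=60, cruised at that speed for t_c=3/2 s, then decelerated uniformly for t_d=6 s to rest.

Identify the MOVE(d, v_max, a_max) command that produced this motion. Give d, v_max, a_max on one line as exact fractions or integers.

d=450 v_max=60 a_max=10

a_max = 60/6 = 10
d_a = ½·60·6 = 180; d_c = 60·3/2 = 90
d = 2·180 + 90 = 450
t_c = 3/2 > 0 ⇒ limit active, v_max = 60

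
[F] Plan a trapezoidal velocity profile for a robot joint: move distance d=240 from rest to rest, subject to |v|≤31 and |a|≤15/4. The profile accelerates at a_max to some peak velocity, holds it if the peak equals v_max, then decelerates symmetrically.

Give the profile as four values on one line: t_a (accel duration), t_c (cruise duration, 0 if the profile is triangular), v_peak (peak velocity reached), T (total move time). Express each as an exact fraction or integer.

t_a=8 t_c=0 v_peak=30 T=16

v_max²/a_max = 31²/(15/4) = 3844/15
240 < 3844/15 so t_c = 0
v_peak = √(240·15/4) = √900 = 30
t_a = 30/(15/4) = 8; t_c = 0
T = 2·8 = 16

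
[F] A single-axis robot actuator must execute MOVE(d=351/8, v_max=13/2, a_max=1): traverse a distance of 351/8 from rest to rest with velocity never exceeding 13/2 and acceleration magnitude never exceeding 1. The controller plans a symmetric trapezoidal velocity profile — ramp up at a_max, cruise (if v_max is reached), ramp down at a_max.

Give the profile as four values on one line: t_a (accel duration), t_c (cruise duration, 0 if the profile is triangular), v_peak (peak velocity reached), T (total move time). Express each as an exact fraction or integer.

vₘ²/aₘ = (13/2)²/1 = 169/4
351/8 ≥ 169/4 so v_max reached
t_a = (13/2)/1 = 13/2; v_peak = 13/2
d_cruise = 351/8 − 169/4 = 13/8; t_c = (13/8)/(13/2) = 1/4
T = 2·13/2 + 1/4 = 53/4

t_a=13/2 t_c=1/4 v_peak=13/2 T=53/4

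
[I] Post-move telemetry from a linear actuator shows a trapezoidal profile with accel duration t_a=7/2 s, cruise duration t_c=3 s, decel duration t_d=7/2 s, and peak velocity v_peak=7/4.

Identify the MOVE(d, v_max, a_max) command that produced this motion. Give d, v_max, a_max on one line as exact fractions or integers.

d=91/8 v_max=7/4 a_max=1/2

a_max = (7/4)/(7/2) = 1/2
d_a = ½·7/4·7/2 = 49/16; d_c = 7/4·3 = 21/4
d = 2·49/16 + 21/4 = 91/8
t_c = 3 > 0 → v_max = v_peak = 7/4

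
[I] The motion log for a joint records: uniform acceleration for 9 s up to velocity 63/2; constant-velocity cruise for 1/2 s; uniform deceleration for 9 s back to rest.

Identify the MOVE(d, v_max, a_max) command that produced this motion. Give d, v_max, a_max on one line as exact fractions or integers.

a_max = (63/2)/9 = 7/2
d_a = ½·63/2·9 = 567/4; d_c = 63/2·1/2 = 63/4
d = 2·567/4 + 63/4 = 1197/4
t_c = 1/2 > 0 so v_max = 63/2

d=1197/4 v_max=63/2 a_max=7/2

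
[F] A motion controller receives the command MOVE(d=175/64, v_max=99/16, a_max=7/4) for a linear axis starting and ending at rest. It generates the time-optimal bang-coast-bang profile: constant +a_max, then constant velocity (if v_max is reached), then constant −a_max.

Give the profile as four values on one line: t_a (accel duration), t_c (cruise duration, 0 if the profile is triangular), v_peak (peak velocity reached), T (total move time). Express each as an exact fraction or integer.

vₘ²/aₘ = (99/16)²/(7/4) = 9801/448
175/64 < 9801/448 ⇒ no cruise
v_peak = √(175/64·7/4) = √(1225/256) = 35/16
t_a = (35/16)/(7/4) = 5/4; t_c = 0
T = 2·5/4 = 5/2

t_a=5/4 t_c=0 v_peak=35/16 T=5/2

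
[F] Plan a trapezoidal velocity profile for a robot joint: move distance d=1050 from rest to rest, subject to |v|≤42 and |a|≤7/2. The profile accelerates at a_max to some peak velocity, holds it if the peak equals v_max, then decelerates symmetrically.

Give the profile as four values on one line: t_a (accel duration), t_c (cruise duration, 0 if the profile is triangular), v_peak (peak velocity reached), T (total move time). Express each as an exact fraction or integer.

(v_max)²/a_max = 42²/(7/2) = 504
1050 ≥ 504 so v_max reached
t_a = 42/(7/2) = 12; v_peak = 42
d_cruise = 1050 − 504 = 546; t_c = 546/42 = 13
T = 2·12 + 13 = 37

t_a=12 t_c=13 v_peak=42 T=37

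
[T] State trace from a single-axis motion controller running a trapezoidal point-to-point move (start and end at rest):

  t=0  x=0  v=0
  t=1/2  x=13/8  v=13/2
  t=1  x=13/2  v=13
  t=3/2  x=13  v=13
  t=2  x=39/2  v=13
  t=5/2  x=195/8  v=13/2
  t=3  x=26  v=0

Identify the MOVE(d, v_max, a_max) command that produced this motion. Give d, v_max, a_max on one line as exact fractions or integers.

final state: t=3, x=26, v=0 → d = 26
a_max = (13/2−0)/(1/2−0) = 13
max v = 13 over t∈[1,2] → v_max = 13
check: 13·(1+1) = 26 ✓

d=26 v_max=13 a_max=13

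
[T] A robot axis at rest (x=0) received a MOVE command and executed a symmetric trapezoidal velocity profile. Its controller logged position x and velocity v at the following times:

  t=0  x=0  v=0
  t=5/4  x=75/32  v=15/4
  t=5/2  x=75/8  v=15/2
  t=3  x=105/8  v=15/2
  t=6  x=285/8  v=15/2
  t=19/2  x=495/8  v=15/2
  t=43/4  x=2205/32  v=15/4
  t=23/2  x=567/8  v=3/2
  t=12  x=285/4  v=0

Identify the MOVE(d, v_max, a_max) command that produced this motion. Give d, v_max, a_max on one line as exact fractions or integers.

final state: t=12, x=285/4, v=0 → d = 285/4
a_max = (15/4−0)/(5/4−0) = 3
max v = 15/2 over t∈[5/2,19/2] → v_max = 15/2
check: 15/2·(5/2+7) = 285/4 ✓

d=285/4 v_max=15/2 a_max=3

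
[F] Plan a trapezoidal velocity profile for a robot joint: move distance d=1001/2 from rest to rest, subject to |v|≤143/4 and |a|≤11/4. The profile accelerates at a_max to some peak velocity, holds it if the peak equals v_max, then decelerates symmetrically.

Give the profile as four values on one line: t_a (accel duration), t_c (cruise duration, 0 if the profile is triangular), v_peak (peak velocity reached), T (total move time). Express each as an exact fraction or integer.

(v_max)²/a_max = (143/4)²/(11/4) = 1859/4
1001/2 ≥ 1859/4 ⇒ cruise phase
t_a = (143/4)/(11/4) = 13; v_peak = 143/4
d_cruise = 1001/2 − 1859/4 = 143/4; t_c = (143/4)/(143/4) = 1
T = 2·13 + 1 = 27

t_a=13 t_c=1 v_peak=143/4 T=27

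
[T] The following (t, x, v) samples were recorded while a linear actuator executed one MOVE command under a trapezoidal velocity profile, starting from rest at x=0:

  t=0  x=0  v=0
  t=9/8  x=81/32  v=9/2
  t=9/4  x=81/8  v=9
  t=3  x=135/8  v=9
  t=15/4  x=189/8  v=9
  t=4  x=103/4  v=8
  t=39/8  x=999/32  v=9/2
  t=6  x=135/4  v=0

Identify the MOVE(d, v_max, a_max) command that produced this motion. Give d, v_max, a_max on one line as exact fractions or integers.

d=135/4 v_max=9 a_max=4

final state: t=6, x=135/4, v=0 → d = 135/4
a_max = (9/2−0)/(9/8−0) = 4
max v = 9 over t∈[9/4,15/4] → v_max = 9
check: 9·(9/4+3/2) = 135/4 ✓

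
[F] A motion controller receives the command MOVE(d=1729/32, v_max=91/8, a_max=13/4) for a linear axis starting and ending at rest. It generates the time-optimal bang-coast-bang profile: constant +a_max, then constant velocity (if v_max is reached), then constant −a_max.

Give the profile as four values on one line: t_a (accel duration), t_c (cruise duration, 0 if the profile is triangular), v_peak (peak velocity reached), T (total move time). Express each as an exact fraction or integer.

vₘ²/aₘ = (91/8)²/(13/4) = 637/16
1729/32 ≥ 637/16 → trapezoidal
t_a = (91/8)/(13/4) = 7/2; v_peak = 91/8
d_cruise = 1729/32 − 637/16 = 455/32; t_c = (455/32)/(91/8) = 5/4
T = 2·7/2 + 5/4 = 33/4

t_a=7/2 t_c=5/4 v_peak=91/8 T=33/4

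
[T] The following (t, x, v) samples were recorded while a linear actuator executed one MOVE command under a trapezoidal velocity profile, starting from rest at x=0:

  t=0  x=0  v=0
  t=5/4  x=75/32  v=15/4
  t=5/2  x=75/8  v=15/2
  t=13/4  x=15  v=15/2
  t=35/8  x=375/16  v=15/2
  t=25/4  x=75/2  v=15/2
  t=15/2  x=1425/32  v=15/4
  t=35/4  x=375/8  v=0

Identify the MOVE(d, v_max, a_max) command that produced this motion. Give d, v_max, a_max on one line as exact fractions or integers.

final state: t=35/4, x=375/8, v=0 → d = 375/8
a_max = (15/4−0)/(5/4−0) = 3
max v = 15/2 over t∈[5/2,25/4] → v_max = 15/2
check: 15/2·(5/2+15/4) = 375/8 ✓

d=375/8 v_max=15/2 a_max=3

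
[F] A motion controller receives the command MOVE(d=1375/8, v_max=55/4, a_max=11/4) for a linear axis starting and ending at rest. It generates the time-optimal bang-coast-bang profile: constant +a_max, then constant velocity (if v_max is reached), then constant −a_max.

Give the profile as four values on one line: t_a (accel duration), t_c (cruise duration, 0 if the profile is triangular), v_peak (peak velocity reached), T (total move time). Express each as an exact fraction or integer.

t_a=5 t_c=15/2 v_peak=55/4 T=35/2

(v_max)²/a_max = (55/4)²/(11/4) = 275/4
1375/8 ≥ 275/4 ⇒ cruise phase
t_a = (55/4)/(11/4) = 5; v_peak = 55/4
d_cruise = 1375/8 − 275/4 = 825/8; t_c = (825/8)/(55/4) = 15/2
T = 2·5 + 15/2 = 35/2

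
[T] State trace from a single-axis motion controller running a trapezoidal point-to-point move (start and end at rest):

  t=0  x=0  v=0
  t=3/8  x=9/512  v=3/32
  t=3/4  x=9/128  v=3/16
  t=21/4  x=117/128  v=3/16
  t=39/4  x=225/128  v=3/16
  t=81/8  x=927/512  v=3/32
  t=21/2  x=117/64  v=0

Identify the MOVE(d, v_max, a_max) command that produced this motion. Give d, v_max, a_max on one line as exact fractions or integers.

d=117/64 v_max=3/16 a_max=1/4

final state: t=21/2, x=117/64, v=0 → d = 117/64
a_max = (3/32−0)/(3/8−0) = 1/4
max v = 3/16 over t∈[3/4,39/4] → v_max = 3/16
check: 3/16·(3/4+9) = 117/64 ✓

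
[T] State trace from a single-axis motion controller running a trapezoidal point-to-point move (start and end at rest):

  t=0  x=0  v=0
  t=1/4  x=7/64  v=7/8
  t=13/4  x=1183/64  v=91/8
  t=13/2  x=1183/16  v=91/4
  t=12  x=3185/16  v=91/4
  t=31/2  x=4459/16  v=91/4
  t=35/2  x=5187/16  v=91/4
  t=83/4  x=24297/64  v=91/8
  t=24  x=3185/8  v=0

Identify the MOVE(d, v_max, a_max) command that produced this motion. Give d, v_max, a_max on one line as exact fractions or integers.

d=3185/8 v_max=91/4 a_max=7/2

final state: t=24, x=3185/8, v=0 → d = 3185/8
a_max = (7/8−0)/(1/4−0) = 7/2
max v = 91/4 over t∈[13/2,35/2] → v_max = 91/4
check: 91/4·(13/2+11) = 3185/8 ✓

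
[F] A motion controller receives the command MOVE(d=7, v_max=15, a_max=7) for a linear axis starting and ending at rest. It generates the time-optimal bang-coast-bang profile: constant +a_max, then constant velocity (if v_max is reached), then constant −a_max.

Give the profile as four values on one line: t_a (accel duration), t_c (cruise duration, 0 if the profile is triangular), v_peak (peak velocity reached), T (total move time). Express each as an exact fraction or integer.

(v_max)²/a_max = 15²/7 = 225/7
7 < 225/7 ⇒ no cruise
v_peak = √(7·7) = √49 = 7
t_a = 7/7 = 1; t_c = 0
T = 2·1 = 2

t_a=1 t_c=0 v_peak=7 T=2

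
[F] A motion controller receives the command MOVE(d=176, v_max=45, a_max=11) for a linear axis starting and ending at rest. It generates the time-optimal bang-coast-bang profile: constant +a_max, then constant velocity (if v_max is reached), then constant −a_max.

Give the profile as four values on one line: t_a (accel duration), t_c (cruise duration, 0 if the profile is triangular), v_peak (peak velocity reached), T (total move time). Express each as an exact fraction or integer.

(v_max)²/a_max = 45²/11 = 2025/11
176 < 2025/11 ⇒ no cruise
v_peak = √(176·11) = √1936 = 44
t_a = 44/11 = 4; t_c = 0
T = 2·4 = 8

t_a=4 t_c=0 v_peak=44 T=8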